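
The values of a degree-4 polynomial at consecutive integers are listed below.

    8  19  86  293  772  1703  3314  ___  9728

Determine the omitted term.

5881

Using the first 7 terms:
Δ: 11  67  207  479  931  1611
Δ²: 56  140  272  452  680
Δ³: 84  132  180  228
Δ⁴: 48  48  48
Constant fourth difference = 48.
Extend forward: 228 + 48 = 276;  680 + 276 = 956;  1611 + 956 = 2567;  3314 + 2567 = 5881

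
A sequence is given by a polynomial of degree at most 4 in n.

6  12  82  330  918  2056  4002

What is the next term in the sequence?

7062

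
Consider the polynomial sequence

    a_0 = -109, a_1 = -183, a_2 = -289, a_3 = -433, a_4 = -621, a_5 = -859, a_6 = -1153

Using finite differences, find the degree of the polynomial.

Δ: -74, -106, -144, -188, -238, -294
Δ²: -32, -38, -44, -50, -56
Δ³: -6, -6, -6, -6
The third differences are constant, so the polynomial has degree 3.

3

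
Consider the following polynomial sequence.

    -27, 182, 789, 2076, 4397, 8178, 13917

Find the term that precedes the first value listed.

209  607  1287  2321  3781  5739
398  680  1034  1460  1958
282  354  426  498
72  72  72
The fourth differences are constant at 72.
Work back: 282 − 72 = 210;  398 − 210 = 188;  209 − 188 = 21;  -27 − 21 = -48

-48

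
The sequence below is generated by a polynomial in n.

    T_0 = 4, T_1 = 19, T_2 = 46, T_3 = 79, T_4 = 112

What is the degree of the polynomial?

15, 27, 33, 33
12, 6, 0
-6, -6
The third differences are constant, so the polynomial has degree 3.

3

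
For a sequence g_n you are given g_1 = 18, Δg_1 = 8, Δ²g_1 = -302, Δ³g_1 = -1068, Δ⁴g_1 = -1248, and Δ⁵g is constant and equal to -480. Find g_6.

Build the table forward from the leading diagonal:
Fifth differences: -480  -480  -480  -480  -480  -480
Fourth differences: -1248  -1728  -2208  -2688  -3168  -3648
Third differences: -1068  -2316  -4044  -6252  -8940  -12108
Second differences: -302  -1370  -3686  -7730  -13982  -22922
First differences: 8  -294  -1664  -5350  -13080  -27062
g: 18  26  -268  -1932  -7282  -20362

-20362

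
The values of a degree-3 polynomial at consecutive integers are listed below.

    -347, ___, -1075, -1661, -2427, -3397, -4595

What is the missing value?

Using the last 5 terms:
First differences: -586, -766, -970, -1198
Second differences: -180, -204, -228
Third differences: -24, -24
Constant third difference = -24.
Extend backward: -180 + 24 = -156;  -586 + 156 = -430;  -1075 + 430 = -645

-645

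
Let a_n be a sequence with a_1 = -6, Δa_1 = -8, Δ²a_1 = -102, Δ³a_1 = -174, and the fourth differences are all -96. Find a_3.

-124

Build the table forward from the leading diagonal:
Δ⁴: -96  -96  -96
Δ³: -174  -270  -366
Δ²: -102  -276  -546
Δ: -8  -110  -386
a: -6  -14  -124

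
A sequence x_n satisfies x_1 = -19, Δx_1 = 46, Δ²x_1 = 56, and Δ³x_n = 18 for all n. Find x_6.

Build the table forward from the leading diagonal:
Third differences: 18  18  18  18  18  18
Second differences: 56  74  92  110  128  146
First differences: 46  102  176  268  378  506
x: -19  27  129  305  573  951

951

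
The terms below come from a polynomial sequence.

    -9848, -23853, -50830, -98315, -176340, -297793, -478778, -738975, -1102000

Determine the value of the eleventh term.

D1: -14005, -26977, -47485, -78025, -121453, -180985, -260197, -363025
D2: -12972, -20508, -30540, -43428, -59532, -79212, -102828
D3: -7536, -10032, -12888, -16104, -19680, -23616
D4: -2496, -2856, -3216, -3576, -3936
D5: -360, -360, -360, -360
Fifth differences constant at -360.
-3936 − 360 = -4296;  -23616 − 4296 = -27912;  -102828 − 27912 = -130740;  -363025 − 130740 = -493765;  -1102000 − 493765 = -1595765
-4296 − 360 = -4656;  -27912 − 4656 = -32568;  -130740 − 32568 = -163308;  -493765 − 163308 = -657073;  -1595765 − 657073 = -2252838

-2252838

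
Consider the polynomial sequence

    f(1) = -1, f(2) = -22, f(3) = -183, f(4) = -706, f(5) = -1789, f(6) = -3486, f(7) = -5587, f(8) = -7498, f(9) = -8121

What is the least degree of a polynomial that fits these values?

Δ: -21, -161, -523, -1083, -1697, -2101, -1911, -623
Δ²: -140, -362, -560, -614, -404, 190, 1288
Δ³: -222, -198, -54, 210, 594, 1098
Δ⁴: 24, 144, 264, 384, 504
Δ⁵: 120, 120, 120, 120
The fifth differences are constant, so the polynomial has degree 5.

5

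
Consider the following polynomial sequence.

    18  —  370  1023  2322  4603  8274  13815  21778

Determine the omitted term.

99

Using the last 7 terms:
D1: 653  1299  2281  3671  5541  7963
D2: 646  982  1390  1870  2422
D3: 336  408  480  552
D4: 72  72  72
Constant fourth difference = 72.
Extend backward: 336 − 72 = 264;  646 − 264 = 382;  653 − 382 = 271;  370 − 271 = 99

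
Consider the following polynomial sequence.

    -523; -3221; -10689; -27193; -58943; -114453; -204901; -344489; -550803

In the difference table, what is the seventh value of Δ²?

First differences: -2698, -7468, -16504, -31750, -55510, -90448, -139588, -206314
Second differences: -4770, -9036, -15246, -23760, -34938, -49140, -66726
Third differences: -4266, -6210, -8514, -11178, -14202, -17586
Fourth differences: -1944, -2304, -2664, -3024, -3384
Fifth differences: -360, -360, -360, -360

-66726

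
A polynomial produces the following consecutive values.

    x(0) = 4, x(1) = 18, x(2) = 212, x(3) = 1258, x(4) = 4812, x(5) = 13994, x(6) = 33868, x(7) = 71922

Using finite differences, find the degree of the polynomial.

D1: 14, 194, 1046, 3554, 9182, 19874, 38054
D2: 180, 852, 2508, 5628, 10692, 18180
D3: 672, 1656, 3120, 5064, 7488
D4: 984, 1464, 1944, 2424
D5: 480, 480, 480
The fifth differences are constant, so the polynomial has degree 5.

5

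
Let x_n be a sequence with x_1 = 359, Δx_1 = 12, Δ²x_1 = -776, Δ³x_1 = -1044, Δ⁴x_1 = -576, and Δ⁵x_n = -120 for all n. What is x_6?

-20781

Build the table forward from the leading diagonal:
Δ⁵: -120, -120, -120, -120, -120, -120
Δ⁴: -576, -696, -816, -936, -1056, -1176
Δ³: -1044, -1620, -2316, -3132, -4068, -5124
Δ²: -776, -1820, -3440, -5756, -8888, -12956
Δ: 12, -764, -2584, -6024, -11780, -20668
x: 359, 371, -393, -2977, -9001, -20781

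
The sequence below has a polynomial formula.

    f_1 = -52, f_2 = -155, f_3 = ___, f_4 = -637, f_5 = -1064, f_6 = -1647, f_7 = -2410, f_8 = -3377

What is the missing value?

Using the last 5 terms:
First differences: -427, -583, -763, -967
Second differences: -156, -180, -204
Third differences: -24, -24
Constant third difference = -24.
Extend backward: -156 + 24 = -132;  -427 + 132 = -295;  -637 + 295 = -342

-342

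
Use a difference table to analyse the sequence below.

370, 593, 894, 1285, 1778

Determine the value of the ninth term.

Δ: 223, 301, 391, 493
Δ²: 78, 90, 102
Δ³: 12, 12
Constant third difference = 12, so extend:
102 + 12 = 114;  493 + 114 = 607;  1778 + 607 = 2385
114 + 12 = 126;  607 + 126 = 733;  2385 + 733 = 3118
126 + 12 = 138;  733 + 138 = 871;  3118 + 871 = 3989
138 + 12 = 150;  871 + 150 = 1021;  3989 + 1021 = 5010

5010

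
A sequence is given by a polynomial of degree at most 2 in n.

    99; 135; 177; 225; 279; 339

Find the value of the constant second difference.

First differences: 36, 42, 48, 54, 60
Second differences: 6, 6, 6, 6

6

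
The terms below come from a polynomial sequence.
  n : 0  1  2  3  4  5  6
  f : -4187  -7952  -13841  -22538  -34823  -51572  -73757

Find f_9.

-3765, -5889, -8697, -12285, -16749, -22185
-2124, -2808, -3588, -4464, -5436
-684, -780, -876, -972
-96, -96, -96
Constant fourth difference = -96, so extend:
-972 − 96 = -1068;  -5436 − 1068 = -6504;  -22185 − 6504 = -28689;  -73757 − 28689 = -102446
-1068 − 96 = -1164;  -6504 − 1164 = -7668;  -28689 − 7668 = -36357;  -102446 − 36357 = -138803
-1164 − 96 = -1260;  -7668 − 1260 = -8928;  -36357 − 8928 = -45285;  -138803 − 45285 = -184088

-184088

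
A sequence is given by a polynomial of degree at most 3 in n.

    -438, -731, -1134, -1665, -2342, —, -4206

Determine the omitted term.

Using the first 5 terms:
D1: -293  -403  -531  -677
D2: -110  -128  -146
D3: -18  -18
Constant third difference = -18.
Extend forward: -146 − 18 = -164;  -677 − 164 = -841;  -2342 − 841 = -3183

-3183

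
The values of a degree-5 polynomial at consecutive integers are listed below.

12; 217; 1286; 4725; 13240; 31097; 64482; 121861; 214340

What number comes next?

205 , 1069 , 3439 , 8515 , 17857 , 33385 , 57379 , 92479
864 , 2370 , 5076 , 9342 , 15528 , 23994 , 35100
1506 , 2706 , 4266 , 6186 , 8466 , 11106
1200 , 1560 , 1920 , 2280 , 2640
360 , 360 , 360 , 360
Constant fifth difference = 360, so extend:
2640 + 360 = 3000;  11106 + 3000 = 14106;  35100 + 14106 = 49206;  92479 + 49206 = 141685;  214340 + 141685 = 356025

356025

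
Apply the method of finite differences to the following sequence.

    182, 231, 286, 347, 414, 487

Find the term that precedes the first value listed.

139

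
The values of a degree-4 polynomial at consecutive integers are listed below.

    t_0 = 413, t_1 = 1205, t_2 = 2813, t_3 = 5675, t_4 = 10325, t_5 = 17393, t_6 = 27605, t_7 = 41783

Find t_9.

85805

First differences: 792 , 1608 , 2862 , 4650 , 7068 , 10212 , 14178
Second differences: 816 , 1254 , 1788 , 2418 , 3144 , 3966
Third differences: 438 , 534 , 630 , 726 , 822
Fourth differences: 96 , 96 , 96 , 96
Constant fourth difference = 96, so extend:
822 + 96 = 918;  3966 + 918 = 4884;  14178 + 4884 = 19062;  41783 + 19062 = 60845
918 + 96 = 1014;  4884 + 1014 = 5898;  19062 + 5898 = 24960;  60845 + 24960 = 85805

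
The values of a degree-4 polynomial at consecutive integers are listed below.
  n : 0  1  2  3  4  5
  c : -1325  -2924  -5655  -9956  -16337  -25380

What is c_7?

-54140

Δ: -1599, -2731, -4301, -6381, -9043
Δ²: -1132, -1570, -2080, -2662
Δ³: -438, -510, -582
Δ⁴: -72, -72
Fourth differences constant at -72.
-582 − 72 = -654;  -2662 − 654 = -3316;  -9043 − 3316 = -12359;  -25380 − 12359 = -37739
-654 − 72 = -726;  -3316 − 726 = -4042;  -12359 − 4042 = -16401;  -37739 − 16401 = -54140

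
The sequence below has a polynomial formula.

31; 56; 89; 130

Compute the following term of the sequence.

179

25, 33, 41
8, 8
The second differences are constant (8).
41 + 8 = 49;  130 + 49 = 179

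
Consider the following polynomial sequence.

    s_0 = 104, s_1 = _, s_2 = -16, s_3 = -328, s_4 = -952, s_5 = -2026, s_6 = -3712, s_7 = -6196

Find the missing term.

98

Using the last 6 terms:
D1: -312, -624, -1074, -1686, -2484
D2: -312, -450, -612, -798
D3: -138, -162, -186
D4: -24, -24
Constant fourth difference = -24.
Extend backward: -138 + 24 = -114;  -312 + 114 = -198;  -312 + 198 = -114;  -16 + 114 = 98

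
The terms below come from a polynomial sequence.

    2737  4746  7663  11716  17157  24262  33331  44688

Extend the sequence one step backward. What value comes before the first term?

1432

D1: 2009, 2917, 4053, 5441, 7105, 9069, 11357
D2: 908, 1136, 1388, 1664, 1964, 2288
D3: 228, 252, 276, 300, 324
D4: 24, 24, 24, 24
The fourth differences are constant at 24.
Work back: 228 − 24 = 204;  908 − 204 = 704;  2009 − 704 = 1305;  2737 − 1305 = 1432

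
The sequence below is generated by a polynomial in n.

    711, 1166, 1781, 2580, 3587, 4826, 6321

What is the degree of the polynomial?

3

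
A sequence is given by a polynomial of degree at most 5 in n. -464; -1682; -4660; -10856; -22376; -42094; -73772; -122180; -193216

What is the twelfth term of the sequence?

D1: -1218, -2978, -6196, -11520, -19718, -31678, -48408, -71036
D2: -1760, -3218, -5324, -8198, -11960, -16730, -22628
D3: -1458, -2106, -2874, -3762, -4770, -5898
D4: -648, -768, -888, -1008, -1128
D5: -120, -120, -120, -120
The fifth differences are constant (-120).
-1128 − 120 = -1248;  -5898 − 1248 = -7146;  -22628 − 7146 = -29774;  -71036 − 29774 = -100810;  -193216 − 100810 = -294026
-1248 − 120 = -1368;  -7146 − 1368 = -8514;  -29774 − 8514 = -38288;  -100810 − 38288 = -139098;  -294026 − 139098 = -433124
-1368 − 120 = -1488;  -8514 − 1488 = -10002;  -38288 − 10002 = -48290;  -139098 − 48290 = -187388;  -433124 − 187388 = -620512

-620512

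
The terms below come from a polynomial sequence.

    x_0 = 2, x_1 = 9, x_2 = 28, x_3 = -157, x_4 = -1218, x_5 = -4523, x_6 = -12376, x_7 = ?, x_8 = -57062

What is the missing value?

Using the first 7 terms:
7  19  -185  -1061  -3305  -7853
12  -204  -876  -2244  -4548
-216  -672  -1368  -2304
-456  -696  -936
-240  -240
Constant fifth difference = -240.
Extend forward: -936 − 240 = -1176;  -2304 − 1176 = -3480;  -4548 − 3480 = -8028;  -7853 − 8028 = -15881;  -12376 − 15881 = -28257

-28257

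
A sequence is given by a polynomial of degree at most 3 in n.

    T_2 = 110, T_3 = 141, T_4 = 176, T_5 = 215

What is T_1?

Δ: 31, 35, 39
Δ²: 4, 4
The second differences are constant at 4.
Work back: 31 − 4 = 27;  110 − 27 = 83

83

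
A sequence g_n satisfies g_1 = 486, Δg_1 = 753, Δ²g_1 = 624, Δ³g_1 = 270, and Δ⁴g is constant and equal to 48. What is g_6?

Build the table forward from the leading diagonal:
Δ⁴: 48  48  48  48  48  48
Δ³: 270  318  366  414  462  510
Δ²: 624  894  1212  1578  1992  2454
Δ: 753  1377  2271  3483  5061  7053
g: 486  1239  2616  4887  8370  13431

13431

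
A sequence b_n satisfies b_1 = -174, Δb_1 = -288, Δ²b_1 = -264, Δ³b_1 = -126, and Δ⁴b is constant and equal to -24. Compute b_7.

-8742

Build the table forward from the leading diagonal:
D4: -24  -24  -24  -24  -24  -24  -24
D3: -126  -150  -174  -198  -222  -246  -270
D2: -264  -390  -540  -714  -912  -1134  -1380
D1: -288  -552  -942  -1482  -2196  -3108  -4242
b: -174  -462  -1014  -1956  -3438  -5634  -8742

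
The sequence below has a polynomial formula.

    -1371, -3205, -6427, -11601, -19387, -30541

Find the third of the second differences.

Δ: -1834, -3222, -5174, -7786, -11154
Δ²: -1388, -1952, -2612, -3368
Δ³: -564, -660, -756
Δ⁴: -96, -96

-2612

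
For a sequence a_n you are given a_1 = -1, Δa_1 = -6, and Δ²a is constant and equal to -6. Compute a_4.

-37

Build the table forward from the leading diagonal:
Δ²: -6, -6, -6, -6
Δ: -6, -12, -18, -24
a: -1, -7, -19, -37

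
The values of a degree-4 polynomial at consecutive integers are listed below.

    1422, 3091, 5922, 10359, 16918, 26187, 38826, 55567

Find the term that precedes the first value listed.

543

Δ: 1669, 2831, 4437, 6559, 9269, 12639, 16741
Δ²: 1162, 1606, 2122, 2710, 3370, 4102
Δ³: 444, 516, 588, 660, 732
Δ⁴: 72, 72, 72, 72
The fourth differences are constant at 72.
Work back: 444 − 72 = 372;  1162 − 372 = 790;  1669 − 790 = 879;  1422 − 879 = 543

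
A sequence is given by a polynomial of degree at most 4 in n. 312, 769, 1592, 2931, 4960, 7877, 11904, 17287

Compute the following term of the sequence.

D1: 457, 823, 1339, 2029, 2917, 4027, 5383
D2: 366, 516, 690, 888, 1110, 1356
D3: 150, 174, 198, 222, 246
D4: 24, 24, 24, 24
Fourth differences constant at 24.
246 + 24 = 270;  1356 + 270 = 1626;  5383 + 1626 = 7009;  17287 + 7009 = 24296

24296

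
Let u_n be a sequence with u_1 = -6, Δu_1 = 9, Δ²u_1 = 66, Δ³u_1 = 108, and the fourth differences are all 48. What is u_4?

327

Build the table forward from the leading diagonal:
Fourth differences: 48  48  48  48
Third differences: 108  156  204  252
Second differences: 66  174  330  534
First differences: 9  75  249  579
u: -6  3  78  327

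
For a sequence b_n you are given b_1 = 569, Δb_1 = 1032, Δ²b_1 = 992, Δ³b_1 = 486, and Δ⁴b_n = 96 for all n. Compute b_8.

48995

Build the table forward from the leading diagonal:
Δ⁴: 96  96  96  96  96  96  96  96
Δ³: 486  582  678  774  870  966  1062  1158
Δ²: 992  1478  2060  2738  3512  4382  5348  6410
Δ: 1032  2024  3502  5562  8300  11812  16194  21542
b: 569  1601  3625  7127  12689  20989  32801  48995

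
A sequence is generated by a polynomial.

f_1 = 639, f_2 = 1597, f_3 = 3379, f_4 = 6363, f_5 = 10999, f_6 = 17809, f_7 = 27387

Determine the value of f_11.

107779

Δ: 958, 1782, 2984, 4636, 6810, 9578
Δ²: 824, 1202, 1652, 2174, 2768
Δ³: 378, 450, 522, 594
Δ⁴: 72, 72, 72
Constant fourth difference = 72, so extend:
594 + 72 = 666;  2768 + 666 = 3434;  9578 + 3434 = 13012;  27387 + 13012 = 40399
666 + 72 = 738;  3434 + 738 = 4172;  13012 + 4172 = 17184;  40399 + 17184 = 57583
738 + 72 = 810;  4172 + 810 = 4982;  17184 + 4982 = 22166;  57583 + 22166 = 79749
810 + 72 = 882;  4982 + 882 = 5864;  22166 + 5864 = 28030;  79749 + 28030 = 107779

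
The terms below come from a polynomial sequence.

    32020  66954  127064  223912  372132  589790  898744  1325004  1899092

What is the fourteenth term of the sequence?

8416422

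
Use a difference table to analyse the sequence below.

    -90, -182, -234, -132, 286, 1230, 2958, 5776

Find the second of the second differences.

First differences: -92, -52, 102, 418, 944, 1728, 2818
Second differences: 40, 154, 316, 526, 784, 1090
Third differences: 114, 162, 210, 258, 306
Fourth differences: 48, 48, 48, 48

154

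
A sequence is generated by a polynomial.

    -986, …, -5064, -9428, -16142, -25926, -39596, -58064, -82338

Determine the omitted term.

-2426

Using the last 7 terms:
First differences: -4364  -6714  -9784  -13670  -18468  -24274
Second differences: -2350  -3070  -3886  -4798  -5806
Third differences: -720  -816  -912  -1008
Fourth differences: -96  -96  -96
Constant fourth difference = -96.
Extend backward: -720 + 96 = -624;  -2350 + 624 = -1726;  -4364 + 1726 = -2638;  -5064 + 2638 = -2426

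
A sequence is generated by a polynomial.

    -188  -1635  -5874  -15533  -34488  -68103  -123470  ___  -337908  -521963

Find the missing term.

-209649

Using the first 7 terms:
Δ: -1447, -4239, -9659, -18955, -33615, -55367
Δ²: -2792, -5420, -9296, -14660, -21752
Δ³: -2628, -3876, -5364, -7092
Δ⁴: -1248, -1488, -1728
Δ⁵: -240, -240
Constant fifth difference = -240.
Extend forward: -1728 − 240 = -1968;  -7092 − 1968 = -9060;  -21752 − 9060 = -30812;  -55367 − 30812 = -86179;  -123470 − 86179 = -209649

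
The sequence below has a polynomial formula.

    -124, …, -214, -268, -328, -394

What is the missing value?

-166

Using the last 4 terms:
First differences: -54  -60  -66
Second differences: -6  -6
Constant second difference = -6.
Extend backward: -54 + 6 = -48;  -214 + 48 = -166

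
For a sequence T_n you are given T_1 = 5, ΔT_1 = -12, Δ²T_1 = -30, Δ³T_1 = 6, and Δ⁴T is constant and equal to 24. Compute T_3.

Build the table forward from the leading diagonal:
D4: 24, 24, 24
D3: 6, 30, 54
D2: -30, -24, 6
D1: -12, -42, -66
T: 5, -7, -49

-49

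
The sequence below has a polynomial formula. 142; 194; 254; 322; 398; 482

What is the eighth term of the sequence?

674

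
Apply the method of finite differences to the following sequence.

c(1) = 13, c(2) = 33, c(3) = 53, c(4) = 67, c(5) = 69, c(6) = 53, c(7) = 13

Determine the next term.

-57

First differences: 20, 20, 14, 2, -16, -40
Second differences: 0, -6, -12, -18, -24
Third differences: -6, -6, -6, -6
The third differences are constant (-6).
-24 − 6 = -30;  -40 − 30 = -70;  13 − 70 = -57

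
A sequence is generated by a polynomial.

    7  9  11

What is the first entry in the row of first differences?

2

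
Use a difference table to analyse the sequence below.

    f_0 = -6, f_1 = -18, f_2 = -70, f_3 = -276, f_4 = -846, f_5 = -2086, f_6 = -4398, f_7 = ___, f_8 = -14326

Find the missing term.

-8280

Using the first 7 terms:
First differences: -12, -52, -206, -570, -1240, -2312
Second differences: -40, -154, -364, -670, -1072
Third differences: -114, -210, -306, -402
Fourth differences: -96, -96, -96
Constant fourth difference = -96.
Extend forward: -402 − 96 = -498;  -1072 − 498 = -1570;  -2312 − 1570 = -3882;  -4398 − 3882 = -8280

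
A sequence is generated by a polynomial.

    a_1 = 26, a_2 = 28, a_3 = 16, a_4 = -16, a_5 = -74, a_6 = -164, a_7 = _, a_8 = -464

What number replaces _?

Using the first 6 terms:
D1: 2  -12  -32  -58  -90
D2: -14  -20  -26  -32
D3: -6  -6  -6
Constant third difference = -6.
Extend forward: -32 − 6 = -38;  -90 − 38 = -128;  -164 − 128 = -292

-292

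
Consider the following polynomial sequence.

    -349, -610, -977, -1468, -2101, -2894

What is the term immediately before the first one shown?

-176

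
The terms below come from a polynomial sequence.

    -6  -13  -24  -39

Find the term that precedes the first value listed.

-7, -11, -15
-4, -4
The second differences are constant at -4.
Work back: -7 + 4 = -3;  -6 + 3 = -3

-3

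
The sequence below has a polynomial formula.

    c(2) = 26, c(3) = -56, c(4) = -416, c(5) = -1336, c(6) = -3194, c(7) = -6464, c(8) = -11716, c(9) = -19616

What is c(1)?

First differences: -82  -360  -920  -1858  -3270  -5252  -7900
Second differences: -278  -560  -938  -1412  -1982  -2648
Third differences: -282  -378  -474  -570  -666
Fourth differences: -96  -96  -96  -96
The fourth differences are constant at -96.
Work back: -282 + 96 = -186;  -278 + 186 = -92;  -82 + 92 = 10;  26 − 10 = 16

16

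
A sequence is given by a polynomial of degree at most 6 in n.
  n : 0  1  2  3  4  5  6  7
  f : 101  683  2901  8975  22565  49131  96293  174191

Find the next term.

582, 2218, 6074, 13590, 26566, 47162, 77898
1636, 3856, 7516, 12976, 20596, 30736
2220, 3660, 5460, 7620, 10140
1440, 1800, 2160, 2520
360, 360, 360
Fifth differences constant at 360.
2520 + 360 = 2880;  10140 + 2880 = 13020;  30736 + 13020 = 43756;  77898 + 43756 = 121654;  174191 + 121654 = 295845

295845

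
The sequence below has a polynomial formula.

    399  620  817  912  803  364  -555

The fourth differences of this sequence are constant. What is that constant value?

First differences: 221, 197, 95, -109, -439, -919
Second differences: -24, -102, -204, -330, -480
Third differences: -78, -102, -126, -150
Fourth differences: -24, -24, -24

-24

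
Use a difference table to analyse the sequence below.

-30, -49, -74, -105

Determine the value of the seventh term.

Δ: -19, -25, -31
Δ²: -6, -6
The second differences are constant (-6).
-31 − 6 = -37;  -105 − 37 = -142
-37 − 6 = -43;  -142 − 43 = -185
-43 − 6 = -49;  -185 − 49 = -234

-234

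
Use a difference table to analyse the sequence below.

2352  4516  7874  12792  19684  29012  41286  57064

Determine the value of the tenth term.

101604

First differences: 2164, 3358, 4918, 6892, 9328, 12274, 15778
Second differences: 1194, 1560, 1974, 2436, 2946, 3504
Third differences: 366, 414, 462, 510, 558
Fourth differences: 48, 48, 48, 48
Constant fourth difference = 48, so extend:
558 + 48 = 606;  3504 + 606 = 4110;  15778 + 4110 = 19888;  57064 + 19888 = 76952
606 + 48 = 654;  4110 + 654 = 4764;  19888 + 4764 = 24652;  76952 + 24652 = 101604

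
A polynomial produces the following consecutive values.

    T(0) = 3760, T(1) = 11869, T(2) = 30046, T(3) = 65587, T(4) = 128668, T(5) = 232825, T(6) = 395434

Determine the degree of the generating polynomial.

8109, 18177, 35541, 63081, 104157, 162609
10068, 17364, 27540, 41076, 58452
7296, 10176, 13536, 17376
2880, 3360, 3840
480, 480
The fifth differences are constant, so the polynomial has degree 5.

5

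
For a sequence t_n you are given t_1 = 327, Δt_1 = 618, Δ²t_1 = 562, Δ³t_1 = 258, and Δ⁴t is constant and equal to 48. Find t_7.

Build the table forward from the leading diagonal:
Δ⁴: 48, 48, 48, 48, 48, 48, 48
Δ³: 258, 306, 354, 402, 450, 498, 546
Δ²: 562, 820, 1126, 1480, 1882, 2332, 2830
Δ: 618, 1180, 2000, 3126, 4606, 6488, 8820
t: 327, 945, 2125, 4125, 7251, 11857, 18345

18345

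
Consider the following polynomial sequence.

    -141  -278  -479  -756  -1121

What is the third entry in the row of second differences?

-88

Δ: -137, -201, -277, -365
Δ²: -64, -76, -88
Δ³: -12, -12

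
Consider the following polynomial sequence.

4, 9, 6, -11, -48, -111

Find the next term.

5  -3  -17  -37  -63
-8  -14  -20  -26
-6  -6  -6
The third differences are constant (-6).
-26 − 6 = -32;  -63 − 32 = -95;  -111 − 95 = -206

-206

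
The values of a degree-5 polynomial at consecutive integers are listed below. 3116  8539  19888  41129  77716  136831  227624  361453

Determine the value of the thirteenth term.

5423 , 11349 , 21241 , 36587 , 59115 , 90793 , 133829
5926 , 9892 , 15346 , 22528 , 31678 , 43036
3966 , 5454 , 7182 , 9150 , 11358
1488 , 1728 , 1968 , 2208
240 , 240 , 240
Constant fifth difference = 240, so extend:
2208 + 240 = 2448;  11358 + 2448 = 13806;  43036 + 13806 = 56842;  133829 + 56842 = 190671;  361453 + 190671 = 552124
2448 + 240 = 2688;  13806 + 2688 = 16494;  56842 + 16494 = 73336;  190671 + 73336 = 264007;  552124 + 264007 = 816131
2688 + 240 = 2928;  16494 + 2928 = 19422;  73336 + 19422 = 92758;  264007 + 92758 = 356765;  816131 + 356765 = 1172896
2928 + 240 = 3168;  19422 + 3168 = 22590;  92758 + 22590 = 115348;  356765 + 115348 = 472113;  1172896 + 472113 = 1645009
3168 + 240 = 3408;  22590 + 3408 = 25998;  115348 + 25998 = 141346;  472113 + 141346 = 613459;  1645009 + 613459 = 2258468

2258468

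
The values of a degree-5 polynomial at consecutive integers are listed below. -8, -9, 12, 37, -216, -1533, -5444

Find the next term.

-14463

Δ: -1, 21, 25, -253, -1317, -3911
Δ²: 22, 4, -278, -1064, -2594
Δ³: -18, -282, -786, -1530
Δ⁴: -264, -504, -744
Δ⁵: -240, -240
Constant fifth difference = -240, so extend:
-744 − 240 = -984;  -1530 − 984 = -2514;  -2594 − 2514 = -5108;  -3911 − 5108 = -9019;  -5444 − 9019 = -14463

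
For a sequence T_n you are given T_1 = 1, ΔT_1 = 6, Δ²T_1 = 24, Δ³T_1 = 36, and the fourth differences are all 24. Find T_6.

751

Build the table forward from the leading diagonal:
Fourth differences: 24  24  24  24  24  24
Third differences: 36  60  84  108  132  156
Second differences: 24  60  120  204  312  444
First differences: 6  30  90  210  414  726
T: 1  7  37  127  337  751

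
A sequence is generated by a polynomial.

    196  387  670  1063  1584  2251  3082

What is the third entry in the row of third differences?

First differences: 191, 283, 393, 521, 667, 831
Second differences: 92, 110, 128, 146, 164
Third differences: 18, 18, 18, 18

18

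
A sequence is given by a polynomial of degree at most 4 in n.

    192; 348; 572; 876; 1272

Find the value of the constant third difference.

12

Δ: 156, 224, 304, 396
Δ²: 68, 80, 92
Δ³: 12, 12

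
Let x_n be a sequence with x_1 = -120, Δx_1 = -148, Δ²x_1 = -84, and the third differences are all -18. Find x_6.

-1880

Build the table forward from the leading diagonal:
Third differences: -18, -18, -18, -18, -18, -18
Second differences: -84, -102, -120, -138, -156, -174
First differences: -148, -232, -334, -454, -592, -748
x: -120, -268, -500, -834, -1288, -1880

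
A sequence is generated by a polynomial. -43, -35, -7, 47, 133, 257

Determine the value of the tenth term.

1253

8  28  54  86  124
20  26  32  38
6  6  6
Constant third difference = 6, so extend:
38 + 6 = 44;  124 + 44 = 168;  257 + 168 = 425
44 + 6 = 50;  168 + 50 = 218;  425 + 218 = 643
50 + 6 = 56;  218 + 56 = 274;  643 + 274 = 917
56 + 6 = 62;  274 + 62 = 336;  917 + 336 = 1253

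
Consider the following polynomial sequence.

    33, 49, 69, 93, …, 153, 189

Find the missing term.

121

Using the first 4 terms:
First differences: 16, 20, 24
Second differences: 4, 4
Constant second difference = 4.
Extend forward: 24 + 4 = 28;  93 + 28 = 121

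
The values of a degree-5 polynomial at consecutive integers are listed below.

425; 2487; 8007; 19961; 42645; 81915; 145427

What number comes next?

First differences: 2062, 5520, 11954, 22684, 39270, 63512
Second differences: 3458, 6434, 10730, 16586, 24242
Third differences: 2976, 4296, 5856, 7656
Fourth differences: 1320, 1560, 1800
Fifth differences: 240, 240
Fifth differences constant at 240.
1800 + 240 = 2040;  7656 + 2040 = 9696;  24242 + 9696 = 33938;  63512 + 33938 = 97450;  145427 + 97450 = 242877

242877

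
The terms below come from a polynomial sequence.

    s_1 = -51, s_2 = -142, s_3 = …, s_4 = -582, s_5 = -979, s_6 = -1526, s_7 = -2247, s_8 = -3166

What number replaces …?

-311

Using the last 5 terms:
First differences: -397  -547  -721  -919
Second differences: -150  -174  -198
Third differences: -24  -24
Constant third difference = -24.
Extend backward: -150 + 24 = -126;  -397 + 126 = -271;  -582 + 271 = -311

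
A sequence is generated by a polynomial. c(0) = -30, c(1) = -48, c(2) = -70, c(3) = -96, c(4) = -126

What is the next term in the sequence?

Δ: -18, -22, -26, -30
Δ²: -4, -4, -4
Second differences constant at -4.
-30 − 4 = -34;  -126 − 34 = -160

-160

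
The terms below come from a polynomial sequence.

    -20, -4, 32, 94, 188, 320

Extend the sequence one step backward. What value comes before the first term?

-22

D1: 16, 36, 62, 94, 132
D2: 20, 26, 32, 38
D3: 6, 6, 6
The third differences are constant at 6.
Work back: 20 − 6 = 14;  16 − 14 = 2;  -20 − 2 = -22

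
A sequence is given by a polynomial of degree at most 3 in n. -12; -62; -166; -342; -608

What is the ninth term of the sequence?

-2932

Δ: -50, -104, -176, -266
Δ²: -54, -72, -90
Δ³: -18, -18
Constant third difference = -18, so extend:
-90 − 18 = -108;  -266 − 108 = -374;  -608 − 374 = -982
-108 − 18 = -126;  -374 − 126 = -500;  -982 − 500 = -1482
-126 − 18 = -144;  -500 − 144 = -644;  -1482 − 644 = -2126
-144 − 18 = -162;  -644 − 162 = -806;  -2126 − 806 = -2932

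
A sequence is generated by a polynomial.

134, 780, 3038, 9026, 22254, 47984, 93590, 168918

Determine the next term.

Δ: 646 , 2258 , 5988 , 13228 , 25730 , 45606 , 75328
Δ²: 1612 , 3730 , 7240 , 12502 , 19876 , 29722
Δ³: 2118 , 3510 , 5262 , 7374 , 9846
Δ⁴: 1392 , 1752 , 2112 , 2472
Δ⁵: 360 , 360 , 360
Constant fifth difference = 360, so extend:
2472 + 360 = 2832;  9846 + 2832 = 12678;  29722 + 12678 = 42400;  75328 + 42400 = 117728;  168918 + 117728 = 286646

286646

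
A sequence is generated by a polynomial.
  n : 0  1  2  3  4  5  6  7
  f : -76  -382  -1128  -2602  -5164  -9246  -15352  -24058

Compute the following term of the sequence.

-306  -746  -1474  -2562  -4082  -6106  -8706
-440  -728  -1088  -1520  -2024  -2600
-288  -360  -432  -504  -576
-72  -72  -72  -72
The fourth differences are constant (-72).
-576 − 72 = -648;  -2600 − 648 = -3248;  -8706 − 3248 = -11954;  -24058 − 11954 = -36012

-36012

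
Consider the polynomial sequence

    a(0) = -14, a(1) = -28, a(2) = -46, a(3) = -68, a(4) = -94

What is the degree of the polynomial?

Δ: -14, -18, -22, -26
Δ²: -4, -4, -4
The second differences are constant, so the polynomial has degree 2.

2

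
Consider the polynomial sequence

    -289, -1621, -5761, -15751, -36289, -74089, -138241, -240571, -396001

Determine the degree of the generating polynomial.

D1: -1332, -4140, -9990, -20538, -37800, -64152, -102330, -155430
D2: -2808, -5850, -10548, -17262, -26352, -38178, -53100
D3: -3042, -4698, -6714, -9090, -11826, -14922
D4: -1656, -2016, -2376, -2736, -3096
D5: -360, -360, -360, -360
The fifth differences are constant, so the polynomial has degree 5.

5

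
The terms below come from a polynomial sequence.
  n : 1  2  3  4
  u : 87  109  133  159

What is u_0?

D1: 22, 24, 26
D2: 2, 2
The second differences are constant at 2.
Work back: 22 − 2 = 20;  87 − 20 = 67

67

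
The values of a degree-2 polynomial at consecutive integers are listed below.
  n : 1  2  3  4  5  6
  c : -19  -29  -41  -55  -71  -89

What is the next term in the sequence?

-109

First differences: -10  -12  -14  -16  -18
Second differences: -2  -2  -2  -2
Second differences constant at -2.
-18 − 2 = -20;  -89 − 20 = -109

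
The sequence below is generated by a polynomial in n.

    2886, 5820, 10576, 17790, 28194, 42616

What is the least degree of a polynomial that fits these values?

First differences: 2934, 4756, 7214, 10404, 14422
Second differences: 1822, 2458, 3190, 4018
Third differences: 636, 732, 828
Fourth differences: 96, 96
The fourth differences are constant, so the polynomial has degree 4.

4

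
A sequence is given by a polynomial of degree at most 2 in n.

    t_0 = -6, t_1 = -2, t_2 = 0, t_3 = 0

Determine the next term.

-2

4  2  0
-2  -2
Constant second difference = -2, so extend:
0 − 2 = -2;  0 − 2 = -2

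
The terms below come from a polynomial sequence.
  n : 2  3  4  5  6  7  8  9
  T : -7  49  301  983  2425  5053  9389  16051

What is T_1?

56  252  682  1442  2628  4336  6662
196  430  760  1186  1708  2326
234  330  426  522  618
96  96  96  96
The fourth differences are constant at 96.
Work back: 234 − 96 = 138;  196 − 138 = 58;  56 − 58 = -2;  -7 + 2 = -5

-5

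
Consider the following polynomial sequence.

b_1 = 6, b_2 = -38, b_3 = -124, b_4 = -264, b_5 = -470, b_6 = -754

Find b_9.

-2194

-44  -86  -140  -206  -284
-42  -54  -66  -78
-12  -12  -12
The third differences are constant (-12).
-78 − 12 = -90;  -284 − 90 = -374;  -754 − 374 = -1128
-90 − 12 = -102;  -374 − 102 = -476;  -1128 − 476 = -1604
-102 − 12 = -114;  -476 − 114 = -590;  -1604 − 590 = -2194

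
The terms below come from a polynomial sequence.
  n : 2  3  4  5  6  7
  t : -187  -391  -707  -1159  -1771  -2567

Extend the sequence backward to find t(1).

-204, -316, -452, -612, -796
-112, -136, -160, -184
-24, -24, -24
The third differences are constant at -24.
Work back: -112 + 24 = -88;  -204 + 88 = -116;  -187 + 116 = -71

-71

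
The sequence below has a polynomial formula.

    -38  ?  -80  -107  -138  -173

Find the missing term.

-57

Using the last 4 terms:
-27, -31, -35
-4, -4
Constant second difference = -4.
Extend backward: -27 + 4 = -23;  -80 + 23 = -57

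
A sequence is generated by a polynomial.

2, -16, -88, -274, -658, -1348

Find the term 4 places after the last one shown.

D1: -18  -72  -186  -384  -690
D2: -54  -114  -198  -306
D3: -60  -84  -108
D4: -24  -24
Fourth differences constant at -24.
-108 − 24 = -132;  -306 − 132 = -438;  -690 − 438 = -1128;  -1348 − 1128 = -2476
-132 − 24 = -156;  -438 − 156 = -594;  -1128 − 594 = -1722;  -2476 − 1722 = -4198
-156 − 24 = -180;  -594 − 180 = -774;  -1722 − 774 = -2496;  -4198 − 2496 = -6694
-180 − 24 = -204;  -774 − 204 = -978;  -2496 − 978 = -3474;  -6694 − 3474 = -10168

-10168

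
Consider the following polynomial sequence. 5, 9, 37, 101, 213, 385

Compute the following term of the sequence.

629

First differences: 4 , 28 , 64 , 112 , 172
Second differences: 24 , 36 , 48 , 60
Third differences: 12 , 12 , 12
Constant third difference = 12, so extend:
60 + 12 = 72;  172 + 72 = 244;  385 + 244 = 629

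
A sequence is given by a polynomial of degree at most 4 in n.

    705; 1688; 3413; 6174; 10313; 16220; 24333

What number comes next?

First differences: 983, 1725, 2761, 4139, 5907, 8113
Second differences: 742, 1036, 1378, 1768, 2206
Third differences: 294, 342, 390, 438
Fourth differences: 48, 48, 48
The fourth differences are constant (48).
438 + 48 = 486;  2206 + 486 = 2692;  8113 + 2692 = 10805;  24333 + 10805 = 35138

35138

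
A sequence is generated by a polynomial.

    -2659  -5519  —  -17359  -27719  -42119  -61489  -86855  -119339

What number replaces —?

-10205

Using the last 6 terms:
D1: -10360  -14400  -19370  -25366  -32484
D2: -4040  -4970  -5996  -7118
D3: -930  -1026  -1122
D4: -96  -96
Constant fourth difference = -96.
Extend backward: -930 + 96 = -834;  -4040 + 834 = -3206;  -10360 + 3206 = -7154;  -17359 + 7154 = -10205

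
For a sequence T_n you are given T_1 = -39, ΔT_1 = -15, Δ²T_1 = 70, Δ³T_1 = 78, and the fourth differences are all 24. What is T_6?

Build the table forward from the leading diagonal:
Δ⁴: 24, 24, 24, 24, 24, 24
Δ³: 78, 102, 126, 150, 174, 198
Δ²: 70, 148, 250, 376, 526, 700
Δ: -15, 55, 203, 453, 829, 1355
T: -39, -54, 1, 204, 657, 1486

1486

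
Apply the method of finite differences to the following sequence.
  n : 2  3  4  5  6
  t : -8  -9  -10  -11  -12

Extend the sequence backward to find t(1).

-7

-1  -1  -1  -1
The first differences are constant at -1.
Work back: -8 + 1 = -7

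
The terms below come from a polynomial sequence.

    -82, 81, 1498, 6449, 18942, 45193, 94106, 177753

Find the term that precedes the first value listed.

D1: 163, 1417, 4951, 12493, 26251, 48913, 83647
D2: 1254, 3534, 7542, 13758, 22662, 34734
D3: 2280, 4008, 6216, 8904, 12072
D4: 1728, 2208, 2688, 3168
D5: 480, 480, 480
The fifth differences are constant at 480.
Work back: 1728 − 480 = 1248;  2280 − 1248 = 1032;  1254 − 1032 = 222;  163 − 222 = -59;  -82 + 59 = -23

-23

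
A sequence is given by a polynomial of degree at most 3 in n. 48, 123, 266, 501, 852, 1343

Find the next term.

1998

Δ: 75, 143, 235, 351, 491
Δ²: 68, 92, 116, 140
Δ³: 24, 24, 24
The third differences are constant (24).
140 + 24 = 164;  491 + 164 = 655;  1343 + 655 = 1998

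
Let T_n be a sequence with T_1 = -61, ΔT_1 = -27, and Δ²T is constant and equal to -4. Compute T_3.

Build the table forward from the leading diagonal:
Second differences: -4  -4  -4
First differences: -27  -31  -35
T: -61  -88  -119

-119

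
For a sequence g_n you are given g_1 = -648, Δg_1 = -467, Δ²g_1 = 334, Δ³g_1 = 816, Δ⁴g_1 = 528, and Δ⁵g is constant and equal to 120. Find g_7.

26520

Build the table forward from the leading diagonal:
D5: 120  120  120  120  120  120  120
D4: 528  648  768  888  1008  1128  1248
D3: 816  1344  1992  2760  3648  4656  5784
D2: 334  1150  2494  4486  7246  10894  15550
D1: -467  -133  1017  3511  7997  15243  26137
g: -648  -1115  -1248  -231  3280  11277  26520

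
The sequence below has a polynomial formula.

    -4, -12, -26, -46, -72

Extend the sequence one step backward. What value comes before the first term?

-2

First differences: -8  -14  -20  -26
Second differences: -6  -6  -6
The second differences are constant at -6.
Work back: -8 + 6 = -2;  -4 + 2 = -2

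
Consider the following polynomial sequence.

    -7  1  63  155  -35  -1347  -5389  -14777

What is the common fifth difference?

First differences: 8, 62, 92, -190, -1312, -4042, -9388
Second differences: 54, 30, -282, -1122, -2730, -5346
Third differences: -24, -312, -840, -1608, -2616
Fourth differences: -288, -528, -768, -1008
Fifth differences: -240, -240, -240

-240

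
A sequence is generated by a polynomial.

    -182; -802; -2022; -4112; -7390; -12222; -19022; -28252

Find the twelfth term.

-100392

First differences: -620, -1220, -2090, -3278, -4832, -6800, -9230
Second differences: -600, -870, -1188, -1554, -1968, -2430
Third differences: -270, -318, -366, -414, -462
Fourth differences: -48, -48, -48, -48
Fourth differences constant at -48.
-462 − 48 = -510;  -2430 − 510 = -2940;  -9230 − 2940 = -12170;  -28252 − 12170 = -40422
-510 − 48 = -558;  -2940 − 558 = -3498;  -12170 − 3498 = -15668;  -40422 − 15668 = -56090
-558 − 48 = -606;  -3498 − 606 = -4104;  -15668 − 4104 = -19772;  -56090 − 19772 = -75862
-606 − 48 = -654;  -4104 − 654 = -4758;  -19772 − 4758 = -24530;  -75862 − 24530 = -100392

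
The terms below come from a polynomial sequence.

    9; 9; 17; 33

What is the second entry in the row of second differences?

8

D1: 0, 8, 16
D2: 8, 8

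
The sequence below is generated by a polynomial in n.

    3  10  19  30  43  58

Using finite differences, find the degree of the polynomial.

2

D1: 7, 9, 11, 13, 15
D2: 2, 2, 2, 2
The second differences are constant, so the polynomial has degree 2.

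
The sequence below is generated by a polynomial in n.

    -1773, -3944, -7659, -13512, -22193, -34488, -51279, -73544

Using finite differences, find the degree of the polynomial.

4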